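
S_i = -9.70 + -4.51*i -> [-9.7, -14.21, -18.72, -23.23, -27.74]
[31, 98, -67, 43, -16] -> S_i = Random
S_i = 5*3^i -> [5, 15, 45, 135, 405]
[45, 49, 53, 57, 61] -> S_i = 45 + 4*i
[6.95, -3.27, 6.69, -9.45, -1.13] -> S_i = Random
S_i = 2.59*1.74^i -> [2.59, 4.51, 7.84, 13.64, 23.74]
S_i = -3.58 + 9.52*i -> [-3.58, 5.94, 15.46, 24.98, 34.5]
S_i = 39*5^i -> [39, 195, 975, 4875, 24375]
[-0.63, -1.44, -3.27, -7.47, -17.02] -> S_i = -0.63*2.28^i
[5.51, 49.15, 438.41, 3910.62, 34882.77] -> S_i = 5.51*8.92^i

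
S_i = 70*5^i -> [70, 350, 1750, 8750, 43750]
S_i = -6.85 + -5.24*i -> [-6.85, -12.09, -17.33, -22.57, -27.81]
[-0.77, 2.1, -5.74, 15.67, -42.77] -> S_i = -0.77*(-2.73)^i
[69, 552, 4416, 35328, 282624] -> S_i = 69*8^i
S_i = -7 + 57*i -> [-7, 50, 107, 164, 221]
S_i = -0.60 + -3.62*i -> [-0.6, -4.22, -7.84, -11.46, -15.08]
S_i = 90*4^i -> [90, 360, 1440, 5760, 23040]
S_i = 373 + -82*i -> [373, 291, 209, 127, 45]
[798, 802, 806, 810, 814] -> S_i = 798 + 4*i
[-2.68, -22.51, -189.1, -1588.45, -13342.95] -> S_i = -2.68*8.40^i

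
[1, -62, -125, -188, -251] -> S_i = 1 + -63*i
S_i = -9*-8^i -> [-9, 72, -576, 4608, -36864]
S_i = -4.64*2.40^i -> [-4.64, -11.14, -26.73, -64.14, -153.94]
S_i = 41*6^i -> [41, 246, 1476, 8856, 53136]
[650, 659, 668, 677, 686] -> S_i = 650 + 9*i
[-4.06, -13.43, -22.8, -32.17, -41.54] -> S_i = -4.06 + -9.37*i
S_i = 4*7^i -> [4, 28, 196, 1372, 9604]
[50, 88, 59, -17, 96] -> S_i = Random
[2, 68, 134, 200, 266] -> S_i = 2 + 66*i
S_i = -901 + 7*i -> [-901, -894, -887, -880, -873]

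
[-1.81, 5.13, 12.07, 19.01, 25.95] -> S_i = -1.81 + 6.94*i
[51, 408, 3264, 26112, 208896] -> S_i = 51*8^i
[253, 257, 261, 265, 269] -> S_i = 253 + 4*i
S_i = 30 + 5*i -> [30, 35, 40, 45, 50]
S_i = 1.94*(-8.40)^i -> [1.94, -16.3, 136.89, -1149.85, 9658.7]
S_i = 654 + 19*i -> [654, 673, 692, 711, 730]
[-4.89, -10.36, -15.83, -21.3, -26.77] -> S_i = -4.89 + -5.47*i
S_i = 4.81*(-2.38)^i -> [4.81, -11.45, 27.25, -64.84, 154.33]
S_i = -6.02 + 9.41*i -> [-6.02, 3.39, 12.8, 22.21, 31.62]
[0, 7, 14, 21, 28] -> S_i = 0 + 7*i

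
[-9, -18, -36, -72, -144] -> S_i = -9*2^i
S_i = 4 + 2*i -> [4, 6, 8, 10, 12]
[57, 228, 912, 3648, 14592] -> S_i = 57*4^i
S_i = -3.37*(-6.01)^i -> [-3.37, 20.25, -121.72, 731.57, -4396.71]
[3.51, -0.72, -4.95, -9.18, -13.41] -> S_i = 3.51 + -4.23*i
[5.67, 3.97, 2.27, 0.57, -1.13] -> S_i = 5.67 + -1.70*i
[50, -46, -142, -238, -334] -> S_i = 50 + -96*i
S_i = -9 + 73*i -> [-9, 64, 137, 210, 283]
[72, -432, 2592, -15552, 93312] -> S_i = 72*-6^i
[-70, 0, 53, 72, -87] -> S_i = Random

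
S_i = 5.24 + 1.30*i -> [5.24, 6.54, 7.84, 9.14, 10.44]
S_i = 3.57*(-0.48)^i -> [3.57, -1.71, 0.82, -0.39, 0.19]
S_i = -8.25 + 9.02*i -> [-8.25, 0.77, 9.79, 18.81, 27.83]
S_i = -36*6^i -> [-36, -216, -1296, -7776, -46656]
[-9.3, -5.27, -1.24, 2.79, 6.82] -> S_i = -9.30 + 4.03*i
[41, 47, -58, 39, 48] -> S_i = Random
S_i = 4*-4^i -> [4, -16, 64, -256, 1024]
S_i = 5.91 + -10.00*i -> [5.91, -4.09, -14.09, -24.09, -34.09]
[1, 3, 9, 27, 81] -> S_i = 1*3^i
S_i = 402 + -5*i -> [402, 397, 392, 387, 382]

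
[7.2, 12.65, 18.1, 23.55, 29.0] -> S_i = 7.20 + 5.45*i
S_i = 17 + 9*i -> [17, 26, 35, 44, 53]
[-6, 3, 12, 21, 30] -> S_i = -6 + 9*i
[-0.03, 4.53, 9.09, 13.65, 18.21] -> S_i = -0.03 + 4.56*i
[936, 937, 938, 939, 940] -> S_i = 936 + 1*i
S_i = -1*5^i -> [-1, -5, -25, -125, -625]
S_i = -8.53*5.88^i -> [-8.53, -50.16, -294.92, -1734.13, -10196.67]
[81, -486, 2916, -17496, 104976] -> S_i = 81*-6^i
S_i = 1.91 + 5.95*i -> [1.91, 7.86, 13.81, 19.76, 25.71]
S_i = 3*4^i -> [3, 12, 48, 192, 768]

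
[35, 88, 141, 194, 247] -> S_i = 35 + 53*i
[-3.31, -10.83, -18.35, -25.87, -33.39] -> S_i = -3.31 + -7.52*i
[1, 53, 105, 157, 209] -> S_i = 1 + 52*i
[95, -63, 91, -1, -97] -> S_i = Random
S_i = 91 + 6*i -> [91, 97, 103, 109, 115]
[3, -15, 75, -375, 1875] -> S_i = 3*-5^i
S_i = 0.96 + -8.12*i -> [0.96, -7.16, -15.28, -23.4, -31.52]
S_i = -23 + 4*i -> [-23, -19, -15, -11, -7]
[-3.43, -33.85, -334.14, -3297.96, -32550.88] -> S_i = -3.43*9.87^i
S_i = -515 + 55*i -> [-515, -460, -405, -350, -295]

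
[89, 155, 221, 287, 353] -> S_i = 89 + 66*i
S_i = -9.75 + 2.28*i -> [-9.75, -7.47, -5.19, -2.91, -0.63]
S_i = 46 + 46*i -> [46, 92, 138, 184, 230]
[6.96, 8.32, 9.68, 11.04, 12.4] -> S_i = 6.96 + 1.36*i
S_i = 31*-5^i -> [31, -155, 775, -3875, 19375]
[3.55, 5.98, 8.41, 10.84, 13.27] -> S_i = 3.55 + 2.43*i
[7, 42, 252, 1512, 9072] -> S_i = 7*6^i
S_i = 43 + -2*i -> [43, 41, 39, 37, 35]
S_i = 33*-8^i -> [33, -264, 2112, -16896, 135168]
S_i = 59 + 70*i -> [59, 129, 199, 269, 339]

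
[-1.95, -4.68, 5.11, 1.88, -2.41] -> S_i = Random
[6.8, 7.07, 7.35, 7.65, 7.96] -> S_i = 6.80*1.04^i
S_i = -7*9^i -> [-7, -63, -567, -5103, -45927]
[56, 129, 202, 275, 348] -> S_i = 56 + 73*i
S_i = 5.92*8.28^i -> [5.92, 49.02, 405.87, 3360.57, 27825.5]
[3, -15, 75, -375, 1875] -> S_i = 3*-5^i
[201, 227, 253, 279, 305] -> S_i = 201 + 26*i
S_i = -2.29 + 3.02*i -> [-2.29, 0.73, 3.75, 6.77, 9.79]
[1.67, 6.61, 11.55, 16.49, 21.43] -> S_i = 1.67 + 4.94*i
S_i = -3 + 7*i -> [-3, 4, 11, 18, 25]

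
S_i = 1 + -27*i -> [1, -26, -53, -80, -107]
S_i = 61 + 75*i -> [61, 136, 211, 286, 361]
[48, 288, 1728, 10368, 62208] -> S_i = 48*6^i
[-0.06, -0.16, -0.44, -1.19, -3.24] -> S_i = -0.06*2.71^i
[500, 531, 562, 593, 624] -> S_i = 500 + 31*i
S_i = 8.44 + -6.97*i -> [8.44, 1.47, -5.5, -12.47, -19.44]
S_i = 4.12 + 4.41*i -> [4.12, 8.53, 12.94, 17.35, 21.76]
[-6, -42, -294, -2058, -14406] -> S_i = -6*7^i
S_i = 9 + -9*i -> [9, 0, -9, -18, -27]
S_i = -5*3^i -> [-5, -15, -45, -135, -405]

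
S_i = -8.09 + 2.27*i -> [-8.09, -5.82, -3.55, -1.28, 0.99]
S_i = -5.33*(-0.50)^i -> [-5.33, 2.66, -1.33, 0.67, -0.33]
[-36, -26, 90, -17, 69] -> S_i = Random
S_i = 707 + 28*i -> [707, 735, 763, 791, 819]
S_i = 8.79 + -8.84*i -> [8.79, -0.05, -8.89, -17.73, -26.57]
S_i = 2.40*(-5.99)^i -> [2.4, -14.38, 86.11, -515.81, 3089.72]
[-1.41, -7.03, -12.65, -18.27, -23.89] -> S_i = -1.41 + -5.62*i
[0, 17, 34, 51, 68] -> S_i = 0 + 17*i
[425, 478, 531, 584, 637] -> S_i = 425 + 53*i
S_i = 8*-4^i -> [8, -32, 128, -512, 2048]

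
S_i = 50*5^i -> [50, 250, 1250, 6250, 31250]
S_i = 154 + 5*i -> [154, 159, 164, 169, 174]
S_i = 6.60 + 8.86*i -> [6.6, 15.46, 24.32, 33.18, 42.04]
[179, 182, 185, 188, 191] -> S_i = 179 + 3*i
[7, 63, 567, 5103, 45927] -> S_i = 7*9^i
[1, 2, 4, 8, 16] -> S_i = 1*2^i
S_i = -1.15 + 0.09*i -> [-1.15, -1.06, -0.97, -0.88, -0.79]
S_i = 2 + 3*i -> [2, 5, 8, 11, 14]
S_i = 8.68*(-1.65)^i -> [8.68, -14.32, 23.63, -38.99, 64.34]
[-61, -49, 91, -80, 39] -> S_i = Random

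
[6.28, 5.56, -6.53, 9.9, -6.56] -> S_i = Random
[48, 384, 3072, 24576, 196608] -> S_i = 48*8^i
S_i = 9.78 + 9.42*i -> [9.78, 19.2, 28.62, 38.04, 47.46]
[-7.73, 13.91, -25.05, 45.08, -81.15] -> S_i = -7.73*(-1.80)^i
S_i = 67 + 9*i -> [67, 76, 85, 94, 103]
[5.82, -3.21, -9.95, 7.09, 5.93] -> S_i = Random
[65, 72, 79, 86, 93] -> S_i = 65 + 7*i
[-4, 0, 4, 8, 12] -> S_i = -4 + 4*i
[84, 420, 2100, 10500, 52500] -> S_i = 84*5^i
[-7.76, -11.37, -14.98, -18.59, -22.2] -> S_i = -7.76 + -3.61*i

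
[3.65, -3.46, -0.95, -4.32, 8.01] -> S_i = Random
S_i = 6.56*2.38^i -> [6.56, 15.61, 37.16, 88.44, 210.48]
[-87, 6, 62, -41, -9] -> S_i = Random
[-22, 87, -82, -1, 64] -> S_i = Random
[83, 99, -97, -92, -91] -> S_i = Random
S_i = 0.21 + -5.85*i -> [0.21, -5.64, -11.49, -17.34, -23.19]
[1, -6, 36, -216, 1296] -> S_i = 1*-6^i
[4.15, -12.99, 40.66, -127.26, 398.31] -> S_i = 4.15*(-3.13)^i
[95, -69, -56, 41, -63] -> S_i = Random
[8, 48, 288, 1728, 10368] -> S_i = 8*6^i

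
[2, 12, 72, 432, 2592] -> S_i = 2*6^i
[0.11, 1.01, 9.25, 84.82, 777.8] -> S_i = 0.11*9.17^i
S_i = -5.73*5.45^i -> [-5.73, -31.23, -170.2, -927.56, -5055.23]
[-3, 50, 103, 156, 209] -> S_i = -3 + 53*i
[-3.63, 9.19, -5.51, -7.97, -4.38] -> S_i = Random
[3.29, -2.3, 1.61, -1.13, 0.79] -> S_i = 3.29*(-0.70)^i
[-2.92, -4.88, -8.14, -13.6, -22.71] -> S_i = -2.92*1.67^i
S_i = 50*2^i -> [50, 100, 200, 400, 800]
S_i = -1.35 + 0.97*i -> [-1.35, -0.38, 0.59, 1.56, 2.53]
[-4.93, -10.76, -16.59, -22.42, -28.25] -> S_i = -4.93 + -5.83*i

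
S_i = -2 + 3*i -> [-2, 1, 4, 7, 10]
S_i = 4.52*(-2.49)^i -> [4.52, -11.25, 28.02, -69.78, 173.75]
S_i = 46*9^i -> [46, 414, 3726, 33534, 301806]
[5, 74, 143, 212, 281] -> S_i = 5 + 69*i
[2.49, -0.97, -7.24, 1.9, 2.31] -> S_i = Random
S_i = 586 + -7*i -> [586, 579, 572, 565, 558]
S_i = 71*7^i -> [71, 497, 3479, 24353, 170471]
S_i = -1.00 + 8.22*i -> [-1.0, 7.22, 15.44, 23.66, 31.88]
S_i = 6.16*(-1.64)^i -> [6.16, -10.1, 16.57, -27.17, 44.56]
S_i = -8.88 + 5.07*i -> [-8.88, -3.81, 1.26, 6.33, 11.4]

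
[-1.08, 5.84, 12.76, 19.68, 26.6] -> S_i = -1.08 + 6.92*i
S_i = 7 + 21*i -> [7, 28, 49, 70, 91]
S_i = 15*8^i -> [15, 120, 960, 7680, 61440]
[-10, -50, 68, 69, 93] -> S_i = Random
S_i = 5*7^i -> [5, 35, 245, 1715, 12005]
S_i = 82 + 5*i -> [82, 87, 92, 97, 102]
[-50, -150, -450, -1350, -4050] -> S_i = -50*3^i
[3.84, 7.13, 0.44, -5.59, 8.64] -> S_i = Random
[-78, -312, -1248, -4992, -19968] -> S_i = -78*4^i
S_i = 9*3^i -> [9, 27, 81, 243, 729]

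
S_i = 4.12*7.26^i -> [4.12, 29.91, 217.16, 1576.55, 11445.74]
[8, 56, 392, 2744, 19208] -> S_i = 8*7^i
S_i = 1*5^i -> [1, 5, 25, 125, 625]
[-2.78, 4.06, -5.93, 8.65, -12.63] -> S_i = -2.78*(-1.46)^i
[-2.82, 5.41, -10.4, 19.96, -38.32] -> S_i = -2.82*(-1.92)^i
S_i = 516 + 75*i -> [516, 591, 666, 741, 816]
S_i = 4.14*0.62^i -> [4.14, 2.57, 1.59, 0.99, 0.61]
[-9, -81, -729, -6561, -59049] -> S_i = -9*9^i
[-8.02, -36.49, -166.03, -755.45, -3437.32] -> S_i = -8.02*4.55^i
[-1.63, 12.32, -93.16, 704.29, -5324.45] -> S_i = -1.63*(-7.56)^i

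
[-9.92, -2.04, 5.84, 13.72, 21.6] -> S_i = -9.92 + 7.88*i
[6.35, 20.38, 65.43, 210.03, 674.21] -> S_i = 6.35*3.21^i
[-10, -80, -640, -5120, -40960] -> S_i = -10*8^i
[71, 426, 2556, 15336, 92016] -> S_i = 71*6^i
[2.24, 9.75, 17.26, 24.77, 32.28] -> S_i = 2.24 + 7.51*i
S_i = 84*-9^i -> [84, -756, 6804, -61236, 551124]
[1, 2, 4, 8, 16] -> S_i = 1*2^i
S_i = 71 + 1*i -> [71, 72, 73, 74, 75]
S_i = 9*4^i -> [9, 36, 144, 576, 2304]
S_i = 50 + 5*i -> [50, 55, 60, 65, 70]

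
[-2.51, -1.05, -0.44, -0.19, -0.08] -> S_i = -2.51*0.42^i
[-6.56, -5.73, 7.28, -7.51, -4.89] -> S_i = Random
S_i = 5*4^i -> [5, 20, 80, 320, 1280]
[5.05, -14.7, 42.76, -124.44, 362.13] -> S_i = 5.05*(-2.91)^i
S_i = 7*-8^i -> [7, -56, 448, -3584, 28672]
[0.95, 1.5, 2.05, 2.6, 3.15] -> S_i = 0.95 + 0.55*i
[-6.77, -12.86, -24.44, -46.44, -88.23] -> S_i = -6.77*1.90^i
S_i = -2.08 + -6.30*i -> [-2.08, -8.38, -14.68, -20.98, -27.28]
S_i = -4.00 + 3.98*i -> [-4.0, -0.02, 3.96, 7.94, 11.92]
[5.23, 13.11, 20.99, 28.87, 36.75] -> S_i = 5.23 + 7.88*i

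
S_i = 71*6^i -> [71, 426, 2556, 15336, 92016]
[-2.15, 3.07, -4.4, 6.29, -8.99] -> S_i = -2.15*(-1.43)^i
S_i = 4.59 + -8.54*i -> [4.59, -3.95, -12.49, -21.03, -29.57]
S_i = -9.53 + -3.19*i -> [-9.53, -12.72, -15.91, -19.1, -22.29]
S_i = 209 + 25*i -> [209, 234, 259, 284, 309]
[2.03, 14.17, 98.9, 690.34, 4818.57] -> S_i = 2.03*6.98^i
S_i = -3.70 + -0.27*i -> [-3.7, -3.97, -4.24, -4.51, -4.78]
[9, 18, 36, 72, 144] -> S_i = 9*2^i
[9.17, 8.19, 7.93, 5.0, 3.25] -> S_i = Random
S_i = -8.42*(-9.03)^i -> [-8.42, 76.03, -686.57, 6199.77, -55983.89]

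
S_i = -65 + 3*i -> [-65, -62, -59, -56, -53]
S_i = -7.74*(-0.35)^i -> [-7.74, 2.71, -0.95, 0.33, -0.12]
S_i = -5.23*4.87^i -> [-5.23, -25.47, -124.04, -604.07, -2941.83]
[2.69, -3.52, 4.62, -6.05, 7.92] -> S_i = 2.69*(-1.31)^i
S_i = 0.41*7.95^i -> [0.41, 3.26, 25.91, 206.01, 1637.77]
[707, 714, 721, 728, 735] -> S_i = 707 + 7*i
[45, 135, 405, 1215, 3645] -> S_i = 45*3^i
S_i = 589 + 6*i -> [589, 595, 601, 607, 613]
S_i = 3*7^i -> [3, 21, 147, 1029, 7203]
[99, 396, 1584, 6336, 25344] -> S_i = 99*4^i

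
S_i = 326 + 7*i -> [326, 333, 340, 347, 354]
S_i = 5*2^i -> [5, 10, 20, 40, 80]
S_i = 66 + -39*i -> [66, 27, -12, -51, -90]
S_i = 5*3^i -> [5, 15, 45, 135, 405]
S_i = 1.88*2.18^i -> [1.88, 4.1, 8.93, 19.48, 42.46]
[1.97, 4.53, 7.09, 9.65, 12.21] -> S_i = 1.97 + 2.56*i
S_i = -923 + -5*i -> [-923, -928, -933, -938, -943]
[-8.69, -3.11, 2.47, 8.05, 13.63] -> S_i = -8.69 + 5.58*i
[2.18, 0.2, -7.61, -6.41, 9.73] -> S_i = Random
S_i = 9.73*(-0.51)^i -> [9.73, -4.96, 2.53, -1.29, 0.66]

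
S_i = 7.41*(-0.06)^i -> [7.41, -0.44, 0.03, -0.0, 0.0]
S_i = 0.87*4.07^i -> [0.87, 3.54, 14.41, 58.65, 238.72]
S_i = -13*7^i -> [-13, -91, -637, -4459, -31213]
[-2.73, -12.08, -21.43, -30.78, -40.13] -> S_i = -2.73 + -9.35*i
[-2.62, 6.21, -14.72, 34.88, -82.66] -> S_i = -2.62*(-2.37)^i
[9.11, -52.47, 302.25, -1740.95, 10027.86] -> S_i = 9.11*(-5.76)^i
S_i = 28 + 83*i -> [28, 111, 194, 277, 360]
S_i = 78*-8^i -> [78, -624, 4992, -39936, 319488]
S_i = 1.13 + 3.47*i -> [1.13, 4.6, 8.07, 11.54, 15.01]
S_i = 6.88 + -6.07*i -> [6.88, 0.81, -5.26, -11.33, -17.4]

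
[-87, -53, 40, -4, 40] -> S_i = Random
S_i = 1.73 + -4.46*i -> [1.73, -2.73, -7.19, -11.65, -16.11]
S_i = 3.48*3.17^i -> [3.48, 11.03, 34.97, 110.86, 351.41]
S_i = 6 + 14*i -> [6, 20, 34, 48, 62]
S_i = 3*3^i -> [3, 9, 27, 81, 243]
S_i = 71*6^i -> [71, 426, 2556, 15336, 92016]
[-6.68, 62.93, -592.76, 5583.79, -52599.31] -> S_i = -6.68*(-9.42)^i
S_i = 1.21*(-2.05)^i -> [1.21, -2.48, 5.09, -10.42, 21.37]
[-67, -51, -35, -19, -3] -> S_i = -67 + 16*i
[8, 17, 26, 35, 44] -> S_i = 8 + 9*i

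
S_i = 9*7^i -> [9, 63, 441, 3087, 21609]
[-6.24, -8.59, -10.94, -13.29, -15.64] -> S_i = -6.24 + -2.35*i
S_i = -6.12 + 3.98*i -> [-6.12, -2.14, 1.84, 5.82, 9.8]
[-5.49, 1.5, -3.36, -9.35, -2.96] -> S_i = Random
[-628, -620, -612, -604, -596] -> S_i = -628 + 8*i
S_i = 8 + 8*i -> [8, 16, 24, 32, 40]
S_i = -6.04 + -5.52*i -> [-6.04, -11.56, -17.08, -22.6, -28.12]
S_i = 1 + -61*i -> [1, -60, -121, -182, -243]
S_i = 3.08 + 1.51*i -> [3.08, 4.59, 6.1, 7.61, 9.12]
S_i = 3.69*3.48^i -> [3.69, 12.84, 44.69, 155.51, 541.18]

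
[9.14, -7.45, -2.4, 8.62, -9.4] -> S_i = Random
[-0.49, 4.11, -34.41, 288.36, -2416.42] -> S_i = -0.49*(-8.38)^i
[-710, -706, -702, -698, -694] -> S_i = -710 + 4*i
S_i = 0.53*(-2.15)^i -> [0.53, -1.14, 2.45, -5.27, 11.32]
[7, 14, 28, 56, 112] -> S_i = 7*2^i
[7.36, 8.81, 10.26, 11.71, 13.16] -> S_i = 7.36 + 1.45*i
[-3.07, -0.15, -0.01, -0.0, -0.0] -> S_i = -3.07*0.05^i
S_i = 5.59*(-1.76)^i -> [5.59, -9.84, 17.32, -30.48, 53.64]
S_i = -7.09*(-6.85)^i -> [-7.09, 48.57, -332.68, 2278.86, -15610.2]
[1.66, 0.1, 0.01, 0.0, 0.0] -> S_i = 1.66*0.06^i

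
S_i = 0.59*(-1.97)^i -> [0.59, -1.16, 2.29, -4.51, 8.89]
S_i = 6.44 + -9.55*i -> [6.44, -3.11, -12.66, -22.21, -31.76]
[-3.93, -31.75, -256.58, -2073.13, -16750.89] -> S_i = -3.93*8.08^i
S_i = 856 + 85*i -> [856, 941, 1026, 1111, 1196]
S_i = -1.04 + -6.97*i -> [-1.04, -8.01, -14.98, -21.95, -28.92]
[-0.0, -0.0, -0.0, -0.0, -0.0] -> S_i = -0.00*3.30^i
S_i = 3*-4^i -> [3, -12, 48, -192, 768]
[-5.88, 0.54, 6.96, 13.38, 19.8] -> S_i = -5.88 + 6.42*i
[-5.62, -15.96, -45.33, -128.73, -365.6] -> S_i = -5.62*2.84^i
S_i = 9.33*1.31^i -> [9.33, 12.22, 16.01, 20.97, 27.48]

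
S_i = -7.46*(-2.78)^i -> [-7.46, 20.74, -57.65, 160.28, -445.57]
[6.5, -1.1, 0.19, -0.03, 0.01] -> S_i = 6.50*(-0.17)^i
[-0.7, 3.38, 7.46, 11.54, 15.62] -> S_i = -0.70 + 4.08*i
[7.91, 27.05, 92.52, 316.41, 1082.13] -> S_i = 7.91*3.42^i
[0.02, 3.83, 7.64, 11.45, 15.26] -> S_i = 0.02 + 3.81*i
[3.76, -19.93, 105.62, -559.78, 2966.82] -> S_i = 3.76*(-5.30)^i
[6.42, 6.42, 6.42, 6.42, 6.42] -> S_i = 6.42*1.00^i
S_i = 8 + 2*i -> [8, 10, 12, 14, 16]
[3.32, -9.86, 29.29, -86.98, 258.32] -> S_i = 3.32*(-2.97)^i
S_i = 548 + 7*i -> [548, 555, 562, 569, 576]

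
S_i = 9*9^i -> [9, 81, 729, 6561, 59049]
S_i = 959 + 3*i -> [959, 962, 965, 968, 971]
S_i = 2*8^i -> [2, 16, 128, 1024, 8192]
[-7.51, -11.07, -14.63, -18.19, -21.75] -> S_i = -7.51 + -3.56*i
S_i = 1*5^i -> [1, 5, 25, 125, 625]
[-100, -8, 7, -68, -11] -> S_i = Random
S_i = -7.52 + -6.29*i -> [-7.52, -13.81, -20.1, -26.39, -32.68]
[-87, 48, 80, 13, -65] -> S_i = Random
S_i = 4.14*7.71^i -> [4.14, 31.92, 246.1, 1897.42, 14629.11]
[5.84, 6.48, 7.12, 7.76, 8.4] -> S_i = 5.84 + 0.64*i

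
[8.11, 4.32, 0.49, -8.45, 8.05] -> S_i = Random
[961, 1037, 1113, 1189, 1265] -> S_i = 961 + 76*i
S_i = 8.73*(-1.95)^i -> [8.73, -17.02, 33.2, -64.73, 126.23]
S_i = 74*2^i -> [74, 148, 296, 592, 1184]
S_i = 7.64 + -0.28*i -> [7.64, 7.36, 7.08, 6.8, 6.52]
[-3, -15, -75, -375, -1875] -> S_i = -3*5^i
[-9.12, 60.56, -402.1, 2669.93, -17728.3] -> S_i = -9.12*(-6.64)^i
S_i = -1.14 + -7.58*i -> [-1.14, -8.72, -16.3, -23.88, -31.46]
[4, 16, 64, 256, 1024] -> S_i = 4*4^i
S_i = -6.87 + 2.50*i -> [-6.87, -4.37, -1.87, 0.63, 3.13]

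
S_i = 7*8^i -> [7, 56, 448, 3584, 28672]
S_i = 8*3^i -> [8, 24, 72, 216, 648]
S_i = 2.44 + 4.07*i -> [2.44, 6.51, 10.58, 14.65, 18.72]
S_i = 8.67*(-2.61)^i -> [8.67, -22.63, 59.06, -154.15, 402.33]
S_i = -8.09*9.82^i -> [-8.09, -79.44, -780.14, -7660.96, -75230.59]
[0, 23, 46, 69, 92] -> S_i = 0 + 23*i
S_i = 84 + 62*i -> [84, 146, 208, 270, 332]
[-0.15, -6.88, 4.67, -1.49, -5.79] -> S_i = Random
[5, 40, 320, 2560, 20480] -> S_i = 5*8^i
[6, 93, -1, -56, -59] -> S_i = Random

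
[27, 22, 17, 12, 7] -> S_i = 27 + -5*i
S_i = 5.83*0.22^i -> [5.83, 1.28, 0.28, 0.06, 0.01]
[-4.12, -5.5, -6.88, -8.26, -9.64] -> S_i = -4.12 + -1.38*i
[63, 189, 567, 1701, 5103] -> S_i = 63*3^i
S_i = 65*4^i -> [65, 260, 1040, 4160, 16640]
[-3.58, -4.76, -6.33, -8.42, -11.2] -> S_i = -3.58*1.33^i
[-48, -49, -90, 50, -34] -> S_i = Random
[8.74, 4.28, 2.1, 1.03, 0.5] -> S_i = 8.74*0.49^i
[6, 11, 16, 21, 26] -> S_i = 6 + 5*i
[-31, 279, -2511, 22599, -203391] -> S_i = -31*-9^i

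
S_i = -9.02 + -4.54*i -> [-9.02, -13.56, -18.1, -22.64, -27.18]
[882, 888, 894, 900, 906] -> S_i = 882 + 6*i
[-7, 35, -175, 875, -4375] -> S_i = -7*-5^i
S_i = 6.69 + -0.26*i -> [6.69, 6.43, 6.17, 5.91, 5.65]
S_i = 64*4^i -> [64, 256, 1024, 4096, 16384]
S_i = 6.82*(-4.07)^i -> [6.82, -27.76, 112.97, -459.8, 1871.38]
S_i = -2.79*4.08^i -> [-2.79, -11.38, -46.44, -189.49, -773.12]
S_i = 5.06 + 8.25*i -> [5.06, 13.31, 21.56, 29.81, 38.06]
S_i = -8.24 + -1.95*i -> [-8.24, -10.19, -12.14, -14.09, -16.04]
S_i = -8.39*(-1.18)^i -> [-8.39, 9.9, -11.68, 13.79, -16.27]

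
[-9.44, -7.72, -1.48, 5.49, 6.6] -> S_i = Random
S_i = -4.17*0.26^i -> [-4.17, -1.08, -0.28, -0.07, -0.02]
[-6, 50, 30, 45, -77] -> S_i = Random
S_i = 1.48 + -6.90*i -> [1.48, -5.42, -12.32, -19.22, -26.12]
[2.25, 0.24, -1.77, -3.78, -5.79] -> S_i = 2.25 + -2.01*i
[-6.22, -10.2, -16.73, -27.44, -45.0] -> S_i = -6.22*1.64^i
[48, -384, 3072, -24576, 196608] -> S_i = 48*-8^i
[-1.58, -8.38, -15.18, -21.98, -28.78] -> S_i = -1.58 + -6.80*i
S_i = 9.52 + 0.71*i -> [9.52, 10.23, 10.94, 11.65, 12.36]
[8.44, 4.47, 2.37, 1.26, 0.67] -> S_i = 8.44*0.53^i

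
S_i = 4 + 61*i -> [4, 65, 126, 187, 248]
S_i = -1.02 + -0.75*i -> [-1.02, -1.77, -2.52, -3.27, -4.02]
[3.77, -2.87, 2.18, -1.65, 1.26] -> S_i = 3.77*(-0.76)^i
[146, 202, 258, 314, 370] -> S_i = 146 + 56*i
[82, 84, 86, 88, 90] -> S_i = 82 + 2*i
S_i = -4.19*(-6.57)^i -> [-4.19, 27.53, -180.86, 1188.26, -7806.84]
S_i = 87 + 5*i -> [87, 92, 97, 102, 107]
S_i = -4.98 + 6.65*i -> [-4.98, 1.67, 8.32, 14.97, 21.62]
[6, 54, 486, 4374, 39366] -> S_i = 6*9^i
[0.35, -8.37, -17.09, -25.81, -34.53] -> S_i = 0.35 + -8.72*i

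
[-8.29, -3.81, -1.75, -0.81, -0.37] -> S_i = -8.29*0.46^i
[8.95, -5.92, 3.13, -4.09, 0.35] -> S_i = Random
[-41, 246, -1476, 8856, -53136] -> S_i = -41*-6^i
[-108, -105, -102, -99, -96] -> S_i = -108 + 3*i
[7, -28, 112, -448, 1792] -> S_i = 7*-4^i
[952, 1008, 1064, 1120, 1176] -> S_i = 952 + 56*i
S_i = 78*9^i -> [78, 702, 6318, 56862, 511758]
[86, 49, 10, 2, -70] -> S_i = Random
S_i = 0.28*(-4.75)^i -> [0.28, -1.33, 6.32, -30.01, 142.54]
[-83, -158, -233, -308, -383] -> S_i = -83 + -75*i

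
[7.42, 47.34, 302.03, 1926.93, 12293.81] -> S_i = 7.42*6.38^i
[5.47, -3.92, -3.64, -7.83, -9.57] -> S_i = Random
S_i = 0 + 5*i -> [0, 5, 10, 15, 20]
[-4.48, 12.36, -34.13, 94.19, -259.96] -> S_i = -4.48*(-2.76)^i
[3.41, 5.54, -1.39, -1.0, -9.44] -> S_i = Random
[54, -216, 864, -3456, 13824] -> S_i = 54*-4^i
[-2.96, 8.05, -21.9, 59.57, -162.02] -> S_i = -2.96*(-2.72)^i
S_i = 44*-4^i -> [44, -176, 704, -2816, 11264]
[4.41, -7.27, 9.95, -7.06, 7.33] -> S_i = Random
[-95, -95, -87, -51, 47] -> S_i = Random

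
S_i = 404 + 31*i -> [404, 435, 466, 497, 528]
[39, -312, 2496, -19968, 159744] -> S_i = 39*-8^i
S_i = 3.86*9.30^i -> [3.86, 35.9, 333.85, 3104.82, 28874.81]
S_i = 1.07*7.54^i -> [1.07, 8.07, 60.83, 458.67, 3458.35]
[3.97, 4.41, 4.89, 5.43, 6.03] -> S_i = 3.97*1.11^i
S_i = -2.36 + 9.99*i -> [-2.36, 7.63, 17.62, 27.61, 37.6]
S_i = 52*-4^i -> [52, -208, 832, -3328, 13312]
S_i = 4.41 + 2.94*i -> [4.41, 7.35, 10.29, 13.23, 16.17]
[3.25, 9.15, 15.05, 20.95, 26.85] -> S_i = 3.25 + 5.90*i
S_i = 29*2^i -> [29, 58, 116, 232, 464]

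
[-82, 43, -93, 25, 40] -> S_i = Random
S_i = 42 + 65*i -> [42, 107, 172, 237, 302]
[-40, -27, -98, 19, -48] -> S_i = Random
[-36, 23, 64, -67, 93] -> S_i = Random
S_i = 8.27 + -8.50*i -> [8.27, -0.23, -8.73, -17.23, -25.73]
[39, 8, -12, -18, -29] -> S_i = Random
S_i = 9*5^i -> [9, 45, 225, 1125, 5625]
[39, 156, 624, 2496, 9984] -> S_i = 39*4^i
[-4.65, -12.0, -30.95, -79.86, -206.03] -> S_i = -4.65*2.58^i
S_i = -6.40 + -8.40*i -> [-6.4, -14.8, -23.2, -31.6, -40.0]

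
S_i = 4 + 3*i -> [4, 7, 10, 13, 16]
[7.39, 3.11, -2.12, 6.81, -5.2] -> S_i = Random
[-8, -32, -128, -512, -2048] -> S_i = -8*4^i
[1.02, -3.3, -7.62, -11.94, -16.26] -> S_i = 1.02 + -4.32*i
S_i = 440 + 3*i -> [440, 443, 446, 449, 452]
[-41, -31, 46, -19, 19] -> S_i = Random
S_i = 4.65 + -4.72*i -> [4.65, -0.07, -4.79, -9.51, -14.23]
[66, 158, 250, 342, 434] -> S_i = 66 + 92*i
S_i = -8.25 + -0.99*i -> [-8.25, -9.24, -10.23, -11.22, -12.21]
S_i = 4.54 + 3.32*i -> [4.54, 7.86, 11.18, 14.5, 17.82]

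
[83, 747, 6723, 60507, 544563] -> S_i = 83*9^i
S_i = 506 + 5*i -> [506, 511, 516, 521, 526]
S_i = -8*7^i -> [-8, -56, -392, -2744, -19208]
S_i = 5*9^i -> [5, 45, 405, 3645, 32805]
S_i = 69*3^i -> [69, 207, 621, 1863, 5589]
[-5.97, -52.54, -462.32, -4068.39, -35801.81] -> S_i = -5.97*8.80^i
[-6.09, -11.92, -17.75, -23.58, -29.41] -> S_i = -6.09 + -5.83*i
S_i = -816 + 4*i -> [-816, -812, -808, -804, -800]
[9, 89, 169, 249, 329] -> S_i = 9 + 80*i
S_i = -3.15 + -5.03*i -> [-3.15, -8.18, -13.21, -18.24, -23.27]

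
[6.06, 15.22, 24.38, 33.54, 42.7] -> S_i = 6.06 + 9.16*i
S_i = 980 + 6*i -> [980, 986, 992, 998, 1004]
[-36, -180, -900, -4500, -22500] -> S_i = -36*5^i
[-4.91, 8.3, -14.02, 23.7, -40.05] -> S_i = -4.91*(-1.69)^i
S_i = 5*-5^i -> [5, -25, 125, -625, 3125]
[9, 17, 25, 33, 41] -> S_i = 9 + 8*i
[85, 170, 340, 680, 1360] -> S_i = 85*2^i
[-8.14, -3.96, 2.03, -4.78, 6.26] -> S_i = Random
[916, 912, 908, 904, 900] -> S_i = 916 + -4*i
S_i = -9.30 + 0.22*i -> [-9.3, -9.08, -8.86, -8.64, -8.42]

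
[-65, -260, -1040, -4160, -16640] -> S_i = -65*4^i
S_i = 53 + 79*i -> [53, 132, 211, 290, 369]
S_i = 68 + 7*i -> [68, 75, 82, 89, 96]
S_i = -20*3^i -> [-20, -60, -180, -540, -1620]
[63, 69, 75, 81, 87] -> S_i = 63 + 6*i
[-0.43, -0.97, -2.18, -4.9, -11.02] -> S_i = -0.43*2.25^i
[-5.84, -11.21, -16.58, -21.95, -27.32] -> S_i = -5.84 + -5.37*i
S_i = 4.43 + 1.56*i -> [4.43, 5.99, 7.55, 9.11, 10.67]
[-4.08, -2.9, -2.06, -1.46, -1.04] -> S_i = -4.08*0.71^i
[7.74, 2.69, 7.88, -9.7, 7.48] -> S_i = Random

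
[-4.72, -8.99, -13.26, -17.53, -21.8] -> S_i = -4.72 + -4.27*i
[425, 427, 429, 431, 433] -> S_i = 425 + 2*i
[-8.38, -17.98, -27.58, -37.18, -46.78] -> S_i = -8.38 + -9.60*i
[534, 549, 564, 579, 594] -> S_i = 534 + 15*i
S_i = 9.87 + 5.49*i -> [9.87, 15.36, 20.85, 26.34, 31.83]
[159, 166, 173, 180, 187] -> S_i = 159 + 7*i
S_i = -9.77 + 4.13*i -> [-9.77, -5.64, -1.51, 2.62, 6.75]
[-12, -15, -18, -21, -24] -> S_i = -12 + -3*i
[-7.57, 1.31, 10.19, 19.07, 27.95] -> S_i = -7.57 + 8.88*i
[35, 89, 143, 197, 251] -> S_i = 35 + 54*i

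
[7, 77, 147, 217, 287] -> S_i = 7 + 70*i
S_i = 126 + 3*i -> [126, 129, 132, 135, 138]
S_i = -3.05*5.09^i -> [-3.05, -15.52, -79.02, -402.21, -2047.25]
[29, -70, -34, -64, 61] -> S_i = Random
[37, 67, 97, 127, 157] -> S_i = 37 + 30*i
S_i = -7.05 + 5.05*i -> [-7.05, -2.0, 3.05, 8.1, 13.15]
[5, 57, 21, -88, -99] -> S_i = Random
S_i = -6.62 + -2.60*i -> [-6.62, -9.22, -11.82, -14.42, -17.02]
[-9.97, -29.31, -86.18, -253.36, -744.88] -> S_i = -9.97*2.94^i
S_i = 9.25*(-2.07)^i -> [9.25, -19.15, 39.64, -82.05, 169.83]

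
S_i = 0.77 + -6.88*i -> [0.77, -6.11, -12.99, -19.87, -26.75]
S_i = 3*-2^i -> [3, -6, 12, -24, 48]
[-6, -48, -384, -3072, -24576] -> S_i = -6*8^i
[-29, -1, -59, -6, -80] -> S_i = Random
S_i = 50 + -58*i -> [50, -8, -66, -124, -182]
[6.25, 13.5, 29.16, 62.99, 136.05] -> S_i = 6.25*2.16^i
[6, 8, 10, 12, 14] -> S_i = 6 + 2*i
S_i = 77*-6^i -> [77, -462, 2772, -16632, 99792]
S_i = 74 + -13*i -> [74, 61, 48, 35, 22]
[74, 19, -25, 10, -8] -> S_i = Random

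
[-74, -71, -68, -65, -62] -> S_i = -74 + 3*i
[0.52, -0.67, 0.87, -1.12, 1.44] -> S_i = 0.52*(-1.29)^i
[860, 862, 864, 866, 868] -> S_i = 860 + 2*i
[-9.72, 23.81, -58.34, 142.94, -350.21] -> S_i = -9.72*(-2.45)^i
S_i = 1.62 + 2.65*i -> [1.62, 4.27, 6.92, 9.57, 12.22]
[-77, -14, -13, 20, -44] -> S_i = Random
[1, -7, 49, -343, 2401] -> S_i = 1*-7^i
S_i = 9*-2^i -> [9, -18, 36, -72, 144]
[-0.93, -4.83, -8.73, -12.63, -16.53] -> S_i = -0.93 + -3.90*i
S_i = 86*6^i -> [86, 516, 3096, 18576, 111456]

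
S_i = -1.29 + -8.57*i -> [-1.29, -9.86, -18.43, -27.0, -35.57]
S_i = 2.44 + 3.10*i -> [2.44, 5.54, 8.64, 11.74, 14.84]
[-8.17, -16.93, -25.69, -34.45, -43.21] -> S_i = -8.17 + -8.76*i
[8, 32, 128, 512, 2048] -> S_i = 8*4^i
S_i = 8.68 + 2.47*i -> [8.68, 11.15, 13.62, 16.09, 18.56]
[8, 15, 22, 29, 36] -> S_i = 8 + 7*i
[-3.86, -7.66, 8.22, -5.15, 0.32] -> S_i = Random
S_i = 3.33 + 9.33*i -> [3.33, 12.66, 21.99, 31.32, 40.65]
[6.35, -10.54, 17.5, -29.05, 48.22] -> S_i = 6.35*(-1.66)^i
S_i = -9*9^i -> [-9, -81, -729, -6561, -59049]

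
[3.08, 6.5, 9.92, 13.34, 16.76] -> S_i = 3.08 + 3.42*i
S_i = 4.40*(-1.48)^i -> [4.4, -6.51, 9.64, -14.26, 21.11]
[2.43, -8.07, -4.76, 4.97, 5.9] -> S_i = Random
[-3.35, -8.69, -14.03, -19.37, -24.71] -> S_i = -3.35 + -5.34*i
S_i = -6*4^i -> [-6, -24, -96, -384, -1536]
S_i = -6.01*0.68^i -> [-6.01, -4.09, -2.78, -1.89, -1.29]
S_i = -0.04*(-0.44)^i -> [-0.04, 0.02, -0.01, 0.0, -0.0]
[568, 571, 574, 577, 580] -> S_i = 568 + 3*i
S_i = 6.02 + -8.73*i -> [6.02, -2.71, -11.44, -20.17, -28.9]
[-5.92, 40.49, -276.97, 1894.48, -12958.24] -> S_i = -5.92*(-6.84)^i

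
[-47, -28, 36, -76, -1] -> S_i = Random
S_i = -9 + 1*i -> [-9, -8, -7, -6, -5]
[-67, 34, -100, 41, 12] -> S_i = Random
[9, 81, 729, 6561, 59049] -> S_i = 9*9^i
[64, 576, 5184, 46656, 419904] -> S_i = 64*9^i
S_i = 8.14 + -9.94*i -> [8.14, -1.8, -11.74, -21.68, -31.62]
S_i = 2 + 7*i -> [2, 9, 16, 23, 30]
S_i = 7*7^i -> [7, 49, 343, 2401, 16807]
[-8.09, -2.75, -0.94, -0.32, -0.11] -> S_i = -8.09*0.34^i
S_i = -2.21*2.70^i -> [-2.21, -5.97, -16.11, -43.5, -117.45]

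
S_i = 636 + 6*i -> [636, 642, 648, 654, 660]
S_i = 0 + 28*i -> [0, 28, 56, 84, 112]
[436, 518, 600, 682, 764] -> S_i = 436 + 82*i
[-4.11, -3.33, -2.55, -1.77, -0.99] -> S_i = -4.11 + 0.78*i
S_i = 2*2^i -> [2, 4, 8, 16, 32]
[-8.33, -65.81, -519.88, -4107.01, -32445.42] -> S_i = -8.33*7.90^i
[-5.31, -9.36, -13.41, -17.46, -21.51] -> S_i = -5.31 + -4.05*i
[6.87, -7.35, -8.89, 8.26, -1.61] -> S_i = Random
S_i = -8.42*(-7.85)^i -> [-8.42, 66.1, -518.86, 4073.06, -31973.54]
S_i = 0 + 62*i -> [0, 62, 124, 186, 248]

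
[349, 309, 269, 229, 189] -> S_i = 349 + -40*i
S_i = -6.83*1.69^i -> [-6.83, -11.54, -19.51, -32.97, -55.71]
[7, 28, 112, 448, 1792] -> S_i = 7*4^i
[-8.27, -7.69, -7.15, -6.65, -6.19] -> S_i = -8.27*0.93^i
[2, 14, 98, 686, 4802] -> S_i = 2*7^i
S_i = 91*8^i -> [91, 728, 5824, 46592, 372736]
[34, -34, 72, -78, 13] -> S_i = Random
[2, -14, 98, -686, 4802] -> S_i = 2*-7^i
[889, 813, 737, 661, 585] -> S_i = 889 + -76*i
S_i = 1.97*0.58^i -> [1.97, 1.14, 0.66, 0.38, 0.22]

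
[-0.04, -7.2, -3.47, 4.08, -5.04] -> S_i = Random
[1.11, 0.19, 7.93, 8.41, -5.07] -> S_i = Random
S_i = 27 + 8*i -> [27, 35, 43, 51, 59]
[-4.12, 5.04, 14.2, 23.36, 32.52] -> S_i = -4.12 + 9.16*i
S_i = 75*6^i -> [75, 450, 2700, 16200, 97200]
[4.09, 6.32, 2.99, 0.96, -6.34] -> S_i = Random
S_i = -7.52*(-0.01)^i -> [-7.52, 0.08, -0.0, 0.0, -0.0]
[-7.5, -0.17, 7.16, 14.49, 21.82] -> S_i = -7.50 + 7.33*i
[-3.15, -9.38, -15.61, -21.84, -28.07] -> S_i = -3.15 + -6.23*i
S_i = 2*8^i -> [2, 16, 128, 1024, 8192]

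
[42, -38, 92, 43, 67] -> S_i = Random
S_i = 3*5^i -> [3, 15, 75, 375, 1875]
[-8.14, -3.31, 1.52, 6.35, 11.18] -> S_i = -8.14 + 4.83*i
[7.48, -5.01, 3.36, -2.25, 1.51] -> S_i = 7.48*(-0.67)^i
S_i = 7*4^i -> [7, 28, 112, 448, 1792]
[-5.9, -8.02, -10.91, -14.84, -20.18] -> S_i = -5.90*1.36^i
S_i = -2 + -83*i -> [-2, -85, -168, -251, -334]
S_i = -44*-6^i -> [-44, 264, -1584, 9504, -57024]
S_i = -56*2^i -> [-56, -112, -224, -448, -896]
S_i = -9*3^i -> [-9, -27, -81, -243, -729]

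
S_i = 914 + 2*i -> [914, 916, 918, 920, 922]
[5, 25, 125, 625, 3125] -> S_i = 5*5^i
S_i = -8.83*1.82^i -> [-8.83, -16.07, -29.25, -53.23, -96.88]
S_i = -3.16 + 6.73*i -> [-3.16, 3.57, 10.3, 17.03, 23.76]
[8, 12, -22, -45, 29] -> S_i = Random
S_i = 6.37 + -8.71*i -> [6.37, -2.34, -11.05, -19.76, -28.47]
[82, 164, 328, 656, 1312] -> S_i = 82*2^i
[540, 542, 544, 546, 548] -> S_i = 540 + 2*i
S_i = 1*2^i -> [1, 2, 4, 8, 16]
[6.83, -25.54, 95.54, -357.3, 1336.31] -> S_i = 6.83*(-3.74)^i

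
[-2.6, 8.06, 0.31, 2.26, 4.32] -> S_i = Random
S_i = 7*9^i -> [7, 63, 567, 5103, 45927]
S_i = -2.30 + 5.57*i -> [-2.3, 3.27, 8.84, 14.41, 19.98]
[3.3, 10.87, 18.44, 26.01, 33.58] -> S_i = 3.30 + 7.57*i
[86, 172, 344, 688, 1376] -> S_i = 86*2^i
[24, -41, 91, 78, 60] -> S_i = Random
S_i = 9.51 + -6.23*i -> [9.51, 3.28, -2.95, -9.18, -15.41]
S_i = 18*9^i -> [18, 162, 1458, 13122, 118098]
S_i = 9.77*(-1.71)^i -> [9.77, -16.71, 28.57, -48.85, 83.54]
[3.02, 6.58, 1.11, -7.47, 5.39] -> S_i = Random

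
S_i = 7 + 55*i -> [7, 62, 117, 172, 227]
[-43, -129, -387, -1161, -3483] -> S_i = -43*3^i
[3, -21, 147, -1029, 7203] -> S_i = 3*-7^i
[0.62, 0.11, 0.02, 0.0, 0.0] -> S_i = 0.62*0.17^i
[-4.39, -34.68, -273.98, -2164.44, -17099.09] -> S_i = -4.39*7.90^i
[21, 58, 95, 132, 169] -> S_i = 21 + 37*i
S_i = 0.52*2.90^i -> [0.52, 1.51, 4.37, 12.68, 36.78]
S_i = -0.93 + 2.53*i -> [-0.93, 1.6, 4.13, 6.66, 9.19]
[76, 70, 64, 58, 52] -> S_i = 76 + -6*i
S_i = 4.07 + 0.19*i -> [4.07, 4.26, 4.45, 4.64, 4.83]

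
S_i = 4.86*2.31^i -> [4.86, 11.23, 25.93, 59.91, 138.38]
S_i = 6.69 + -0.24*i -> [6.69, 6.45, 6.21, 5.97, 5.73]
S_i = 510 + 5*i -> [510, 515, 520, 525, 530]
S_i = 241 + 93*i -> [241, 334, 427, 520, 613]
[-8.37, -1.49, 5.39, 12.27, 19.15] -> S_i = -8.37 + 6.88*i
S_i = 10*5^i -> [10, 50, 250, 1250, 6250]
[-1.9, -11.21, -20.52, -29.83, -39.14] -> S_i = -1.90 + -9.31*i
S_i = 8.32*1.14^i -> [8.32, 9.48, 10.81, 12.33, 14.05]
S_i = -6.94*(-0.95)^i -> [-6.94, 6.59, -6.26, 5.95, -5.65]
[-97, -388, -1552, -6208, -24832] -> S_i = -97*4^i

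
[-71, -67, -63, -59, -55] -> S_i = -71 + 4*i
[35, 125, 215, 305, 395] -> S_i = 35 + 90*i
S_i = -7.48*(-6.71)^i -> [-7.48, 50.19, -336.78, 2259.8, -15163.23]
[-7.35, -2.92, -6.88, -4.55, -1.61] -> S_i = Random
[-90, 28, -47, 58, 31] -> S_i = Random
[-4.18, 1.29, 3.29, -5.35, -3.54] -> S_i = Random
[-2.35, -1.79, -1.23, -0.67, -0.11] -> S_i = -2.35 + 0.56*i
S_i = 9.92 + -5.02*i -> [9.92, 4.9, -0.12, -5.14, -10.16]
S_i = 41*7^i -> [41, 287, 2009, 14063, 98441]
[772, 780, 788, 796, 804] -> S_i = 772 + 8*i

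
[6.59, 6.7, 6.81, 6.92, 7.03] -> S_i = 6.59 + 0.11*i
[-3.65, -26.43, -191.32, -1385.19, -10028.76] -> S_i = -3.65*7.24^i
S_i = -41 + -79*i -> [-41, -120, -199, -278, -357]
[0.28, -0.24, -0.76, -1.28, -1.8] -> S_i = 0.28 + -0.52*i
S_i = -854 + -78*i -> [-854, -932, -1010, -1088, -1166]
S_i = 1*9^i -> [1, 9, 81, 729, 6561]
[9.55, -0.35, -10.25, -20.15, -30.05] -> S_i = 9.55 + -9.90*i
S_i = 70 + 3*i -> [70, 73, 76, 79, 82]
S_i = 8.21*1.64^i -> [8.21, 13.46, 22.08, 36.21, 59.39]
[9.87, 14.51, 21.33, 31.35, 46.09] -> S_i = 9.87*1.47^i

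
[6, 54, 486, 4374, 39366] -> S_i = 6*9^i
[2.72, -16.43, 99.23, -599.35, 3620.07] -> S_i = 2.72*(-6.04)^i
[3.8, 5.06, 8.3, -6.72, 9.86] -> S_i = Random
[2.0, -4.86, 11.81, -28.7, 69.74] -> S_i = 2.00*(-2.43)^i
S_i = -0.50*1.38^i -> [-0.5, -0.69, -0.95, -1.31, -1.81]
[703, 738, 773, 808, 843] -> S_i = 703 + 35*i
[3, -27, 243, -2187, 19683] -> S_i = 3*-9^i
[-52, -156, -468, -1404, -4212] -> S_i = -52*3^i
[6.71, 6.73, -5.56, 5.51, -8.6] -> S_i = Random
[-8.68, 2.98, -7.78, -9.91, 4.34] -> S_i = Random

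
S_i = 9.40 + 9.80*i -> [9.4, 19.2, 29.0, 38.8, 48.6]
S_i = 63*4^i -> [63, 252, 1008, 4032, 16128]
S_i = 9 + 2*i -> [9, 11, 13, 15, 17]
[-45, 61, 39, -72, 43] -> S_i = Random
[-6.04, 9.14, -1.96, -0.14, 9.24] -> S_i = Random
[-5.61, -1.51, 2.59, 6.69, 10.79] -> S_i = -5.61 + 4.10*i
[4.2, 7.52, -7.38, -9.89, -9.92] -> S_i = Random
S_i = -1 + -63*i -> [-1, -64, -127, -190, -253]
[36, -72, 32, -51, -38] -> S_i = Random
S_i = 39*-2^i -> [39, -78, 156, -312, 624]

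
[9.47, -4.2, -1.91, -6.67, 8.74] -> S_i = Random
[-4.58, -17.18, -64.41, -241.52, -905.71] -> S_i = -4.58*3.75^i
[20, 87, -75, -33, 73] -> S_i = Random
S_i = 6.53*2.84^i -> [6.53, 18.55, 52.67, 149.58, 424.8]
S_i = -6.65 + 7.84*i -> [-6.65, 1.19, 9.03, 16.87, 24.71]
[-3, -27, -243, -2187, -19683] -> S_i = -3*9^i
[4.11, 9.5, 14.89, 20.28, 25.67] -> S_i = 4.11 + 5.39*i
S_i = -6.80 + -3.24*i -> [-6.8, -10.04, -13.28, -16.52, -19.76]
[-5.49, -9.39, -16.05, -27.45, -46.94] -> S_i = -5.49*1.71^i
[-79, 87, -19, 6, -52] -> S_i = Random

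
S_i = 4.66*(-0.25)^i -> [4.66, -1.16, 0.29, -0.07, 0.02]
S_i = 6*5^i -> [6, 30, 150, 750, 3750]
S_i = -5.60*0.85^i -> [-5.6, -4.76, -4.05, -3.44, -2.92]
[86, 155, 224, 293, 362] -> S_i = 86 + 69*i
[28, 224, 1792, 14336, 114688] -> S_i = 28*8^i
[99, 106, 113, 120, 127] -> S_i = 99 + 7*i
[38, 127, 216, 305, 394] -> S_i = 38 + 89*i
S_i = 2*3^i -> [2, 6, 18, 54, 162]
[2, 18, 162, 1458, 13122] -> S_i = 2*9^i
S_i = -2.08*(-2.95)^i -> [-2.08, 6.14, -18.1, 53.4, -157.53]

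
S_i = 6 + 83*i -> [6, 89, 172, 255, 338]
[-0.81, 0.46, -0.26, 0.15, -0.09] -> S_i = -0.81*(-0.57)^i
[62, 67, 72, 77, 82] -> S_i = 62 + 5*i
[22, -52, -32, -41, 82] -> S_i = Random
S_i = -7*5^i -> [-7, -35, -175, -875, -4375]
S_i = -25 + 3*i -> [-25, -22, -19, -16, -13]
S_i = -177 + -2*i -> [-177, -179, -181, -183, -185]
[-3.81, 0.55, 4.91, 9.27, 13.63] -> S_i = -3.81 + 4.36*i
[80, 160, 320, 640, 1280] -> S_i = 80*2^i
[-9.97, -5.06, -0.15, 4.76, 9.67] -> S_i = -9.97 + 4.91*i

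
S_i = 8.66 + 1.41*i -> [8.66, 10.07, 11.48, 12.89, 14.3]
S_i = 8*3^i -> [8, 24, 72, 216, 648]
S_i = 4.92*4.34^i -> [4.92, 21.35, 92.67, 402.19, 1745.52]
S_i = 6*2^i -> [6, 12, 24, 48, 96]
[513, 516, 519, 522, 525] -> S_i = 513 + 3*i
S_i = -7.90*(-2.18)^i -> [-7.9, 17.22, -37.54, 81.85, -178.42]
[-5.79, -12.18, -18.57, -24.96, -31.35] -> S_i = -5.79 + -6.39*i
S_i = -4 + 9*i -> [-4, 5, 14, 23, 32]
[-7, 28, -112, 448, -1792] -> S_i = -7*-4^i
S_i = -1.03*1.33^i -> [-1.03, -1.37, -1.82, -2.42, -3.22]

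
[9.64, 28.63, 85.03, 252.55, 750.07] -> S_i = 9.64*2.97^i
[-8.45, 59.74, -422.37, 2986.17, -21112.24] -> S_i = -8.45*(-7.07)^i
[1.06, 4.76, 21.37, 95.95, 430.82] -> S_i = 1.06*4.49^i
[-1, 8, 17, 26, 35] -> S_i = -1 + 9*i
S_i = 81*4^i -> [81, 324, 1296, 5184, 20736]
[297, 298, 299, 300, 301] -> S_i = 297 + 1*i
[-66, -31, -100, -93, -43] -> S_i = Random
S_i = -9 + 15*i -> [-9, 6, 21, 36, 51]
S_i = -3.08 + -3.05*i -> [-3.08, -6.13, -9.18, -12.23, -15.28]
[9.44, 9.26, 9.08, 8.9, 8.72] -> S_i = 9.44 + -0.18*i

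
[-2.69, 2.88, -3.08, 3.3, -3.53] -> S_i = -2.69*(-1.07)^i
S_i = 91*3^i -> [91, 273, 819, 2457, 7371]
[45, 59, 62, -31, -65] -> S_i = Random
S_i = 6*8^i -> [6, 48, 384, 3072, 24576]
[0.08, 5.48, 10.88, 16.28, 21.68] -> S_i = 0.08 + 5.40*i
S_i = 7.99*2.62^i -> [7.99, 20.93, 54.85, 143.7, 376.49]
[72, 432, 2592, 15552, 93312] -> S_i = 72*6^i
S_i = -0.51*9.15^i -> [-0.51, -4.67, -42.7, -390.69, -3574.82]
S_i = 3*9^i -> [3, 27, 243, 2187, 19683]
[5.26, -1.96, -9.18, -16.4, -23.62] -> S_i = 5.26 + -7.22*i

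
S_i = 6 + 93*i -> [6, 99, 192, 285, 378]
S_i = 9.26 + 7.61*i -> [9.26, 16.87, 24.48, 32.09, 39.7]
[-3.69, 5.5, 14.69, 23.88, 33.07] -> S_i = -3.69 + 9.19*i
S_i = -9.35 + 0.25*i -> [-9.35, -9.1, -8.85, -8.6, -8.35]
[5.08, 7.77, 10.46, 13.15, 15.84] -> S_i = 5.08 + 2.69*i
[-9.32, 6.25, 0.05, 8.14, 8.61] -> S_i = Random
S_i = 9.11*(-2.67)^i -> [9.11, -24.32, 64.94, -173.4, 462.98]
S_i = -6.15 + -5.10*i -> [-6.15, -11.25, -16.35, -21.45, -26.55]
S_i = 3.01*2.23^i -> [3.01, 6.71, 14.97, 33.38, 74.44]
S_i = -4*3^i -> [-4, -12, -36, -108, -324]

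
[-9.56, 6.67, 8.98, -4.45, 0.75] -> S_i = Random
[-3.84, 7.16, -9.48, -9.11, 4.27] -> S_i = Random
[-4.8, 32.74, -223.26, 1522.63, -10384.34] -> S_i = -4.80*(-6.82)^i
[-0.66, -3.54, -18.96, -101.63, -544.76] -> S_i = -0.66*5.36^i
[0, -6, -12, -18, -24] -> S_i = 0 + -6*i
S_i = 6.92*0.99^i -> [6.92, 6.85, 6.78, 6.71, 6.65]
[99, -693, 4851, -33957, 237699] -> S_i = 99*-7^i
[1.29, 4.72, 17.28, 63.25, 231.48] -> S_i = 1.29*3.66^i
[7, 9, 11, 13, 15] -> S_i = 7 + 2*i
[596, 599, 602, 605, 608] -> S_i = 596 + 3*i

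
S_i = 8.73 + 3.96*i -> [8.73, 12.69, 16.65, 20.61, 24.57]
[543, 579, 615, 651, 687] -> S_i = 543 + 36*i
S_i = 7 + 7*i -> [7, 14, 21, 28, 35]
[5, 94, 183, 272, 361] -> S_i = 5 + 89*i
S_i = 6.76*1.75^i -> [6.76, 11.83, 20.7, 36.23, 63.4]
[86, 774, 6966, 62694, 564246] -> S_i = 86*9^i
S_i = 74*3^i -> [74, 222, 666, 1998, 5994]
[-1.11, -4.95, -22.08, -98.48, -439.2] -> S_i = -1.11*4.46^i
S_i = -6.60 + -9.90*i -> [-6.6, -16.5, -26.4, -36.3, -46.2]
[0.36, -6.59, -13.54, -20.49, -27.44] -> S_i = 0.36 + -6.95*i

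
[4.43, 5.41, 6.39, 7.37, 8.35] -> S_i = 4.43 + 0.98*i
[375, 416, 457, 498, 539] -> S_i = 375 + 41*i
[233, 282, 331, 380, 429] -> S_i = 233 + 49*i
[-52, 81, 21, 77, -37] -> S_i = Random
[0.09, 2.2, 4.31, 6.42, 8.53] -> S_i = 0.09 + 2.11*i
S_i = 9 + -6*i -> [9, 3, -3, -9, -15]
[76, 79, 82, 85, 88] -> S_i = 76 + 3*i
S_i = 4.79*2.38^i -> [4.79, 11.4, 27.13, 64.58, 153.69]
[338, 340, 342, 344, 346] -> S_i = 338 + 2*i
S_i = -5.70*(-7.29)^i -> [-5.7, 41.55, -302.92, 2208.3, -16098.48]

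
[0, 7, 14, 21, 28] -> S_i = 0 + 7*i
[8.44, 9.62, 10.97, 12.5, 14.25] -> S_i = 8.44*1.14^i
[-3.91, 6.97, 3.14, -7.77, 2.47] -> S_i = Random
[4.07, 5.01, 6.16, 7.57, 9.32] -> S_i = 4.07*1.23^i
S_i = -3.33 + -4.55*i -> [-3.33, -7.88, -12.43, -16.98, -21.53]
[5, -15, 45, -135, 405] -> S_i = 5*-3^i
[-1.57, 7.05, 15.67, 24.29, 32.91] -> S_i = -1.57 + 8.62*i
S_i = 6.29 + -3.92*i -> [6.29, 2.37, -1.55, -5.47, -9.39]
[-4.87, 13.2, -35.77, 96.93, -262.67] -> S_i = -4.87*(-2.71)^i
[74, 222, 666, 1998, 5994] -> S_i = 74*3^i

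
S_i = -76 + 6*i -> [-76, -70, -64, -58, -52]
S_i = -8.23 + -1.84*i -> [-8.23, -10.07, -11.91, -13.75, -15.59]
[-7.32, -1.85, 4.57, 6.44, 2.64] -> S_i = Random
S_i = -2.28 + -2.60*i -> [-2.28, -4.88, -7.48, -10.08, -12.68]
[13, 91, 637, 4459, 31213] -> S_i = 13*7^i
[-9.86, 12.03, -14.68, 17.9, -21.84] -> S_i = -9.86*(-1.22)^i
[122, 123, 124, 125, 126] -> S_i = 122 + 1*i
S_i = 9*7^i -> [9, 63, 441, 3087, 21609]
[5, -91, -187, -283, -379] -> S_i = 5 + -96*i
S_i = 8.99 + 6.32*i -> [8.99, 15.31, 21.63, 27.95, 34.27]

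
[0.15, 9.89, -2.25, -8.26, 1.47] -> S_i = Random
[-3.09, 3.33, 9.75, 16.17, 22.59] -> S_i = -3.09 + 6.42*i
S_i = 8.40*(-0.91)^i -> [8.4, -7.64, 6.96, -6.33, 5.76]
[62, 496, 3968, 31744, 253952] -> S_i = 62*8^i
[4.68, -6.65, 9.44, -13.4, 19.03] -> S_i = 4.68*(-1.42)^i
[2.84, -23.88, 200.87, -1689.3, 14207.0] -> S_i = 2.84*(-8.41)^i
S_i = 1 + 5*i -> [1, 6, 11, 16, 21]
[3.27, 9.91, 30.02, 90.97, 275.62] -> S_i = 3.27*3.03^i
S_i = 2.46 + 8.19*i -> [2.46, 10.65, 18.84, 27.03, 35.22]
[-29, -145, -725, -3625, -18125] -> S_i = -29*5^i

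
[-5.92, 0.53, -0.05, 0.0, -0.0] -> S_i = -5.92*(-0.09)^i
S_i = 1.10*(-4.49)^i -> [1.1, -4.94, 22.18, -99.57, 447.07]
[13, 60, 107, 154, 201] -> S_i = 13 + 47*i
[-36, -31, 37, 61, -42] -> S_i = Random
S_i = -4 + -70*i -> [-4, -74, -144, -214, -284]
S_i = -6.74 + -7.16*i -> [-6.74, -13.9, -21.06, -28.22, -35.38]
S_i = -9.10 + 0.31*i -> [-9.1, -8.79, -8.48, -8.17, -7.86]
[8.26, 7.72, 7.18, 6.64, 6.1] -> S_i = 8.26 + -0.54*i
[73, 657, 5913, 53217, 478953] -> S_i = 73*9^i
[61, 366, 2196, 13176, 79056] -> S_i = 61*6^i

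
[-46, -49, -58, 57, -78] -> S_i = Random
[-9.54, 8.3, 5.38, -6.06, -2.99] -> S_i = Random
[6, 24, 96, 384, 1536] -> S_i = 6*4^i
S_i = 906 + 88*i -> [906, 994, 1082, 1170, 1258]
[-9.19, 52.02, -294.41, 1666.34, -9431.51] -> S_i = -9.19*(-5.66)^i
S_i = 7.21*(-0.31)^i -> [7.21, -2.24, 0.69, -0.21, 0.07]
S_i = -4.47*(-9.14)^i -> [-4.47, 40.86, -373.42, 3413.08, -31195.53]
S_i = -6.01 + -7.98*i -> [-6.01, -13.99, -21.97, -29.95, -37.93]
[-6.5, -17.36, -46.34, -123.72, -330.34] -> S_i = -6.50*2.67^i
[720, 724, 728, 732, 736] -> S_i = 720 + 4*i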